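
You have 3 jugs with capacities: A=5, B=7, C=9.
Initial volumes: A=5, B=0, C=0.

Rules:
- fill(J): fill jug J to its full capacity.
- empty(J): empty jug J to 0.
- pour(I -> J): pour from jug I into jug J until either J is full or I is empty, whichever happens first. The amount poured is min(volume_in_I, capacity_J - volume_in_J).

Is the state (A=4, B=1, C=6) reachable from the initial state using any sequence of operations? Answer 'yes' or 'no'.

BFS explored all 288 reachable states.
Reachable set includes: (0,0,0), (0,0,1), (0,0,2), (0,0,3), (0,0,4), (0,0,5), (0,0,6), (0,0,7), (0,0,8), (0,0,9), (0,1,0), (0,1,1) ...
Target (A=4, B=1, C=6) not in reachable set → no.

Answer: no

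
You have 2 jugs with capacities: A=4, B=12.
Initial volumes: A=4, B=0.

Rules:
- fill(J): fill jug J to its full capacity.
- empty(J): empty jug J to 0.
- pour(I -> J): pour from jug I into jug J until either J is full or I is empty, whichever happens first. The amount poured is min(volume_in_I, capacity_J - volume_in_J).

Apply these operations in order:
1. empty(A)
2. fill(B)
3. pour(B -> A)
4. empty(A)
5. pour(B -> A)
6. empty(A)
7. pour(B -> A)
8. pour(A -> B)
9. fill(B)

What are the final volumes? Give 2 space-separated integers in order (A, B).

Answer: 0 12

Derivation:
Step 1: empty(A) -> (A=0 B=0)
Step 2: fill(B) -> (A=0 B=12)
Step 3: pour(B -> A) -> (A=4 B=8)
Step 4: empty(A) -> (A=0 B=8)
Step 5: pour(B -> A) -> (A=4 B=4)
Step 6: empty(A) -> (A=0 B=4)
Step 7: pour(B -> A) -> (A=4 B=0)
Step 8: pour(A -> B) -> (A=0 B=4)
Step 9: fill(B) -> (A=0 B=12)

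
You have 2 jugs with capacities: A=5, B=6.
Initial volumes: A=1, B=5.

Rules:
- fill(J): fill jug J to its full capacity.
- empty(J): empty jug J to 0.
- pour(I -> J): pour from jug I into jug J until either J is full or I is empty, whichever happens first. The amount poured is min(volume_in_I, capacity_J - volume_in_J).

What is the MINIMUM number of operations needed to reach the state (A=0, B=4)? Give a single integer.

Answer: 4

Derivation:
BFS from (A=1, B=5). One shortest path:
  1. fill(A) -> (A=5 B=5)
  2. pour(A -> B) -> (A=4 B=6)
  3. empty(B) -> (A=4 B=0)
  4. pour(A -> B) -> (A=0 B=4)
Reached target in 4 moves.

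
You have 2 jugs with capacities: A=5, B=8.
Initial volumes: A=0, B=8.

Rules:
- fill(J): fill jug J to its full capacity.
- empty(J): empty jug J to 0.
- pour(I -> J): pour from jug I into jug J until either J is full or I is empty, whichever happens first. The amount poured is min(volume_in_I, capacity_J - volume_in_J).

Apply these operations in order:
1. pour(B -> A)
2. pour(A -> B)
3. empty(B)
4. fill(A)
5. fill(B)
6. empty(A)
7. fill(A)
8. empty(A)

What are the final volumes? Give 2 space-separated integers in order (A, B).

Step 1: pour(B -> A) -> (A=5 B=3)
Step 2: pour(A -> B) -> (A=0 B=8)
Step 3: empty(B) -> (A=0 B=0)
Step 4: fill(A) -> (A=5 B=0)
Step 5: fill(B) -> (A=5 B=8)
Step 6: empty(A) -> (A=0 B=8)
Step 7: fill(A) -> (A=5 B=8)
Step 8: empty(A) -> (A=0 B=8)

Answer: 0 8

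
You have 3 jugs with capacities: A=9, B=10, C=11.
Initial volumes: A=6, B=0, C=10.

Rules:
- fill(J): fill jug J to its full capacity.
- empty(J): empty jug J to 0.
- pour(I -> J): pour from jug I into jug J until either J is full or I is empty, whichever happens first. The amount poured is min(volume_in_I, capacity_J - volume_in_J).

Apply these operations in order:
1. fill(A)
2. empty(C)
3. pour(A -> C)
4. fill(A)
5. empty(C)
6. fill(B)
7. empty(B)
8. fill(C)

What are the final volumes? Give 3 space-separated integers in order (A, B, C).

Step 1: fill(A) -> (A=9 B=0 C=10)
Step 2: empty(C) -> (A=9 B=0 C=0)
Step 3: pour(A -> C) -> (A=0 B=0 C=9)
Step 4: fill(A) -> (A=9 B=0 C=9)
Step 5: empty(C) -> (A=9 B=0 C=0)
Step 6: fill(B) -> (A=9 B=10 C=0)
Step 7: empty(B) -> (A=9 B=0 C=0)
Step 8: fill(C) -> (A=9 B=0 C=11)

Answer: 9 0 11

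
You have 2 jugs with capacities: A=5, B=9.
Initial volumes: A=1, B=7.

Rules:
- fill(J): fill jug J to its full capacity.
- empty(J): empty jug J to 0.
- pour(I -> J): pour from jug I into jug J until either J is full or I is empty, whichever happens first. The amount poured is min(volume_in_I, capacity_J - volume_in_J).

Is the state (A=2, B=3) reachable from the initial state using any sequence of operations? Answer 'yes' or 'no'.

BFS explored all 29 reachable states.
Reachable set includes: (0,0), (0,1), (0,2), (0,3), (0,4), (0,5), (0,6), (0,7), (0,8), (0,9), (1,0), (1,7) ...
Target (A=2, B=3) not in reachable set → no.

Answer: no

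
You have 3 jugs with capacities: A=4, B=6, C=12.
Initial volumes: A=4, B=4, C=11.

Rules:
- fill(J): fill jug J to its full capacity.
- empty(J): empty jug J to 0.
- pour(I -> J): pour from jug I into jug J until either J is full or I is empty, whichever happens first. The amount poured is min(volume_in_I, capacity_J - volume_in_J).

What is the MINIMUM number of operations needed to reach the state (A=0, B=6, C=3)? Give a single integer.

Answer: 4

Derivation:
BFS from (A=4, B=4, C=11). One shortest path:
  1. empty(A) -> (A=0 B=4 C=11)
  2. pour(C -> B) -> (A=0 B=6 C=9)
  3. empty(B) -> (A=0 B=0 C=9)
  4. pour(C -> B) -> (A=0 B=6 C=3)
Reached target in 4 moves.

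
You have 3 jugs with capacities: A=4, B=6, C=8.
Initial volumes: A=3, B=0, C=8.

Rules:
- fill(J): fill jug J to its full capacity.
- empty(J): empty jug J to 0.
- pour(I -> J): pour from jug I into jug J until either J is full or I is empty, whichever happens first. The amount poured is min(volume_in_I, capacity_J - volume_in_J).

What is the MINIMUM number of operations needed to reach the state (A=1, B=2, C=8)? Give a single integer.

BFS from (A=3, B=0, C=8). One shortest path:
  1. pour(A -> B) -> (A=0 B=3 C=8)
  2. pour(C -> A) -> (A=4 B=3 C=4)
  3. pour(A -> B) -> (A=1 B=6 C=4)
  4. pour(B -> C) -> (A=1 B=2 C=8)
Reached target in 4 moves.

Answer: 4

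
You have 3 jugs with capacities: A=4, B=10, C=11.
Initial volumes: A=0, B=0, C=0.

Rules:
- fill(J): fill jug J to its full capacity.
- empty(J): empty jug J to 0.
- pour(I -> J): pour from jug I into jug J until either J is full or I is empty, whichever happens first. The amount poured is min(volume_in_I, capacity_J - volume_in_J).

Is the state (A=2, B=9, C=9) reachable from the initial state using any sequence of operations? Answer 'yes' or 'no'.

BFS explored all 390 reachable states.
Reachable set includes: (0,0,0), (0,0,1), (0,0,2), (0,0,3), (0,0,4), (0,0,5), (0,0,6), (0,0,7), (0,0,8), (0,0,9), (0,0,10), (0,0,11) ...
Target (A=2, B=9, C=9) not in reachable set → no.

Answer: no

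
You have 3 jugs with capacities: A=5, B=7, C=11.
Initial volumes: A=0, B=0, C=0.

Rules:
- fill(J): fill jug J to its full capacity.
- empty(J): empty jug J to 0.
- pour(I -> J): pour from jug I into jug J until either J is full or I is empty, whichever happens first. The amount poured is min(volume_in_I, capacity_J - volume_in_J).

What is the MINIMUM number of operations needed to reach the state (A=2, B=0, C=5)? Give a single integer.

Answer: 4

Derivation:
BFS from (A=0, B=0, C=0). One shortest path:
  1. fill(B) -> (A=0 B=7 C=0)
  2. pour(B -> A) -> (A=5 B=2 C=0)
  3. pour(A -> C) -> (A=0 B=2 C=5)
  4. pour(B -> A) -> (A=2 B=0 C=5)
Reached target in 4 moves.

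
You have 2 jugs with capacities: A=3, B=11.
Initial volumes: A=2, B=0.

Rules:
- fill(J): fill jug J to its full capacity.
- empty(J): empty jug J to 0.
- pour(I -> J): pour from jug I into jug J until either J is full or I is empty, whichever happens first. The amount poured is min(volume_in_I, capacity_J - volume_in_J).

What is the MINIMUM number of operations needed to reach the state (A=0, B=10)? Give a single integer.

Answer: 3

Derivation:
BFS from (A=2, B=0). One shortest path:
  1. fill(B) -> (A=2 B=11)
  2. pour(B -> A) -> (A=3 B=10)
  3. empty(A) -> (A=0 B=10)
Reached target in 3 moves.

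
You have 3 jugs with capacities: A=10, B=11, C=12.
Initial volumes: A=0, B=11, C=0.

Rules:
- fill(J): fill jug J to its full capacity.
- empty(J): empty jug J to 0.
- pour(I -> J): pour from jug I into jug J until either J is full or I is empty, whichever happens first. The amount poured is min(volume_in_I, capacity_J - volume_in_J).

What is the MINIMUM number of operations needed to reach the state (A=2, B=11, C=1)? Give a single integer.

Answer: 7

Derivation:
BFS from (A=0, B=11, C=0). One shortest path:
  1. empty(B) -> (A=0 B=0 C=0)
  2. fill(C) -> (A=0 B=0 C=12)
  3. pour(C -> A) -> (A=10 B=0 C=2)
  4. empty(A) -> (A=0 B=0 C=2)
  5. pour(C -> A) -> (A=2 B=0 C=0)
  6. fill(C) -> (A=2 B=0 C=12)
  7. pour(C -> B) -> (A=2 B=11 C=1)
Reached target in 7 moves.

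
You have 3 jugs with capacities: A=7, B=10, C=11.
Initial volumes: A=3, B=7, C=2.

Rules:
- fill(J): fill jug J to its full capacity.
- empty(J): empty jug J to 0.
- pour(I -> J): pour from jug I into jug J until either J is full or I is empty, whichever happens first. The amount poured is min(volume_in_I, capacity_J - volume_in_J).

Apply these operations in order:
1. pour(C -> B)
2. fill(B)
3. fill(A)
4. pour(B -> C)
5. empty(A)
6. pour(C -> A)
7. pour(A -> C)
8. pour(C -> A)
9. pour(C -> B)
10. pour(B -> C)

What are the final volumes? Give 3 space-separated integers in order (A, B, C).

Step 1: pour(C -> B) -> (A=3 B=9 C=0)
Step 2: fill(B) -> (A=3 B=10 C=0)
Step 3: fill(A) -> (A=7 B=10 C=0)
Step 4: pour(B -> C) -> (A=7 B=0 C=10)
Step 5: empty(A) -> (A=0 B=0 C=10)
Step 6: pour(C -> A) -> (A=7 B=0 C=3)
Step 7: pour(A -> C) -> (A=0 B=0 C=10)
Step 8: pour(C -> A) -> (A=7 B=0 C=3)
Step 9: pour(C -> B) -> (A=7 B=3 C=0)
Step 10: pour(B -> C) -> (A=7 B=0 C=3)

Answer: 7 0 3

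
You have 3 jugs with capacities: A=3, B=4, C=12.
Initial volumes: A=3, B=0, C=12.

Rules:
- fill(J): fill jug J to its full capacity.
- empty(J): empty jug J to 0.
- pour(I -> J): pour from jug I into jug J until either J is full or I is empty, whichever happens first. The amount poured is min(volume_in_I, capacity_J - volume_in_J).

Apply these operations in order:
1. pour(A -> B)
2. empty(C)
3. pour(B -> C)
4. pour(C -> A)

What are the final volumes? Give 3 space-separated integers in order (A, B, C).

Step 1: pour(A -> B) -> (A=0 B=3 C=12)
Step 2: empty(C) -> (A=0 B=3 C=0)
Step 3: pour(B -> C) -> (A=0 B=0 C=3)
Step 4: pour(C -> A) -> (A=3 B=0 C=0)

Answer: 3 0 0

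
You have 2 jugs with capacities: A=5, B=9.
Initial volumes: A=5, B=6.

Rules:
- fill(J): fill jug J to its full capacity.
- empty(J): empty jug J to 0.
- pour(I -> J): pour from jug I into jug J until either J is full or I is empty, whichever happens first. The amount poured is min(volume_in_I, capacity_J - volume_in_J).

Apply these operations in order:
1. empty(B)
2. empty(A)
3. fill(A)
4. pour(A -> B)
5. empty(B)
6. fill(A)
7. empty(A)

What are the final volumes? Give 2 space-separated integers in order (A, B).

Step 1: empty(B) -> (A=5 B=0)
Step 2: empty(A) -> (A=0 B=0)
Step 3: fill(A) -> (A=5 B=0)
Step 4: pour(A -> B) -> (A=0 B=5)
Step 5: empty(B) -> (A=0 B=0)
Step 6: fill(A) -> (A=5 B=0)
Step 7: empty(A) -> (A=0 B=0)

Answer: 0 0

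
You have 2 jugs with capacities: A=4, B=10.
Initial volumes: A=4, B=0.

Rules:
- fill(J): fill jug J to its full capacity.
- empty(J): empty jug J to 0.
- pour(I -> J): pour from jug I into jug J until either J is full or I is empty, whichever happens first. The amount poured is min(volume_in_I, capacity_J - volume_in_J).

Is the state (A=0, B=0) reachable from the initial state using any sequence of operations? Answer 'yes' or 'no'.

BFS from (A=4, B=0):
  1. empty(A) -> (A=0 B=0)
Target reached → yes.

Answer: yes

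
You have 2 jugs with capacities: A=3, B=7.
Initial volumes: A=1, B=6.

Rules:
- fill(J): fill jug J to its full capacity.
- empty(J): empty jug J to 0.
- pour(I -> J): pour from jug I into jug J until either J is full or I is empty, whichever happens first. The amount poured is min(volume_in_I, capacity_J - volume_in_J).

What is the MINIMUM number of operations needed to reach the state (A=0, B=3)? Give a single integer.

BFS from (A=1, B=6). One shortest path:
  1. fill(A) -> (A=3 B=6)
  2. empty(B) -> (A=3 B=0)
  3. pour(A -> B) -> (A=0 B=3)
Reached target in 3 moves.

Answer: 3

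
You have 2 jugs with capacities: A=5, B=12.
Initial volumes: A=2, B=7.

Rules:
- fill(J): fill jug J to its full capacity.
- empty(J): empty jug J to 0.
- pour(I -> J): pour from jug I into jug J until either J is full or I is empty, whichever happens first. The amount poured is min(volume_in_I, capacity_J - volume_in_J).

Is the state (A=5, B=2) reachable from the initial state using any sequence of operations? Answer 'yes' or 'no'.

Answer: yes

Derivation:
BFS from (A=2, B=7):
  1. empty(A) -> (A=0 B=7)
  2. pour(B -> A) -> (A=5 B=2)
Target reached → yes.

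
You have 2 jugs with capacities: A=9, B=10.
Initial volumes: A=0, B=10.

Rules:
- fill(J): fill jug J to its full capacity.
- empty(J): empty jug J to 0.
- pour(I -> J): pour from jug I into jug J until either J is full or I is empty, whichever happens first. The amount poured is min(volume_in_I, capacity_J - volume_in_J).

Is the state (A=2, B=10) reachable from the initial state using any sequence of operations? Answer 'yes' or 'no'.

BFS from (A=0, B=10):
  1. pour(B -> A) -> (A=9 B=1)
  2. empty(A) -> (A=0 B=1)
  3. pour(B -> A) -> (A=1 B=0)
  4. fill(B) -> (A=1 B=10)
  5. pour(B -> A) -> (A=9 B=2)
  6. empty(A) -> (A=0 B=2)
  7. pour(B -> A) -> (A=2 B=0)
  8. fill(B) -> (A=2 B=10)
Target reached → yes.

Answer: yes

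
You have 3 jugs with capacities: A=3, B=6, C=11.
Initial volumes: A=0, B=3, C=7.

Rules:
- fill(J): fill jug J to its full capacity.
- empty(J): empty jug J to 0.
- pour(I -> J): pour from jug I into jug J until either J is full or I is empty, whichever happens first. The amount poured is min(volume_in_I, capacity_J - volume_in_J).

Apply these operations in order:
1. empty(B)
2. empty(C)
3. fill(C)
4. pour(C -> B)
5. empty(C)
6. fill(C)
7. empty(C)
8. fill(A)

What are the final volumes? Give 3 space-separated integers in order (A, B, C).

Answer: 3 6 0

Derivation:
Step 1: empty(B) -> (A=0 B=0 C=7)
Step 2: empty(C) -> (A=0 B=0 C=0)
Step 3: fill(C) -> (A=0 B=0 C=11)
Step 4: pour(C -> B) -> (A=0 B=6 C=5)
Step 5: empty(C) -> (A=0 B=6 C=0)
Step 6: fill(C) -> (A=0 B=6 C=11)
Step 7: empty(C) -> (A=0 B=6 C=0)
Step 8: fill(A) -> (A=3 B=6 C=0)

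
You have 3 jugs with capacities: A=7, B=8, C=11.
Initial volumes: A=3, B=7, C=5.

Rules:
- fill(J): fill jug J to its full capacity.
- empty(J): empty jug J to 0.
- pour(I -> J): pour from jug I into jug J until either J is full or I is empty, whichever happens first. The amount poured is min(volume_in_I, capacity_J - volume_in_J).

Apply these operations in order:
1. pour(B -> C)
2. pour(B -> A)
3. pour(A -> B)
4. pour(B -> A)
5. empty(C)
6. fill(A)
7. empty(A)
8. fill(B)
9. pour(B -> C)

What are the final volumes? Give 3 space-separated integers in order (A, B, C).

Step 1: pour(B -> C) -> (A=3 B=1 C=11)
Step 2: pour(B -> A) -> (A=4 B=0 C=11)
Step 3: pour(A -> B) -> (A=0 B=4 C=11)
Step 4: pour(B -> A) -> (A=4 B=0 C=11)
Step 5: empty(C) -> (A=4 B=0 C=0)
Step 6: fill(A) -> (A=7 B=0 C=0)
Step 7: empty(A) -> (A=0 B=0 C=0)
Step 8: fill(B) -> (A=0 B=8 C=0)
Step 9: pour(B -> C) -> (A=0 B=0 C=8)

Answer: 0 0 8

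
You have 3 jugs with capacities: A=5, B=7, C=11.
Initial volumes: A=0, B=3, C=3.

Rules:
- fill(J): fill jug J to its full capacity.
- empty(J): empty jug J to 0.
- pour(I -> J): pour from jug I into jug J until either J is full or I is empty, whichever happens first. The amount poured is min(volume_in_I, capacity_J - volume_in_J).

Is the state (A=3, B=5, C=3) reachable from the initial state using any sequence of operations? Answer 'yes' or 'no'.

BFS explored all 336 reachable states.
Reachable set includes: (0,0,0), (0,0,1), (0,0,2), (0,0,3), (0,0,4), (0,0,5), (0,0,6), (0,0,7), (0,0,8), (0,0,9), (0,0,10), (0,0,11) ...
Target (A=3, B=5, C=3) not in reachable set → no.

Answer: no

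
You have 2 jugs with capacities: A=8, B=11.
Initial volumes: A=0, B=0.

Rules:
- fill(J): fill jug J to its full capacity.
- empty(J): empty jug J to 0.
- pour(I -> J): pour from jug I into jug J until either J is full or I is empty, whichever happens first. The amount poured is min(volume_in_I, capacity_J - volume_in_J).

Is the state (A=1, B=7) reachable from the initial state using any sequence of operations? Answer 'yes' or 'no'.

Answer: no

Derivation:
BFS explored all 38 reachable states.
Reachable set includes: (0,0), (0,1), (0,2), (0,3), (0,4), (0,5), (0,6), (0,7), (0,8), (0,9), (0,10), (0,11) ...
Target (A=1, B=7) not in reachable set → no.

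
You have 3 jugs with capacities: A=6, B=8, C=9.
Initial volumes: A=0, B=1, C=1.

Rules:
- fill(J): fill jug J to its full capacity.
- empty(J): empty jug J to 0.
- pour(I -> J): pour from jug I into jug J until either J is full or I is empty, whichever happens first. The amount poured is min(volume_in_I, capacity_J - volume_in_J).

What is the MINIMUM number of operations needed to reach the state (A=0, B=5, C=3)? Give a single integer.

Answer: 7

Derivation:
BFS from (A=0, B=1, C=1). One shortest path:
  1. fill(A) -> (A=6 B=1 C=1)
  2. fill(B) -> (A=6 B=8 C=1)
  3. empty(C) -> (A=6 B=8 C=0)
  4. pour(A -> C) -> (A=0 B=8 C=6)
  5. pour(B -> C) -> (A=0 B=5 C=9)
  6. pour(C -> A) -> (A=6 B=5 C=3)
  7. empty(A) -> (A=0 B=5 C=3)
Reached target in 7 moves.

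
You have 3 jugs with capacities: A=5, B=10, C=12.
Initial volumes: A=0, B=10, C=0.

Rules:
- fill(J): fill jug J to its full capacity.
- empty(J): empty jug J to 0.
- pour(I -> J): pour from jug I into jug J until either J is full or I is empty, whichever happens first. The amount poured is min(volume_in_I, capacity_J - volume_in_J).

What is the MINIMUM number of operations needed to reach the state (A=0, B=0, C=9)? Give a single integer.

BFS from (A=0, B=10, C=0). One shortest path:
  1. empty(B) -> (A=0 B=0 C=0)
  2. fill(C) -> (A=0 B=0 C=12)
  3. pour(C -> A) -> (A=5 B=0 C=7)
  4. empty(A) -> (A=0 B=0 C=7)
  5. pour(C -> B) -> (A=0 B=7 C=0)
  6. fill(C) -> (A=0 B=7 C=12)
  7. pour(C -> B) -> (A=0 B=10 C=9)
  8. empty(B) -> (A=0 B=0 C=9)
Reached target in 8 moves.

Answer: 8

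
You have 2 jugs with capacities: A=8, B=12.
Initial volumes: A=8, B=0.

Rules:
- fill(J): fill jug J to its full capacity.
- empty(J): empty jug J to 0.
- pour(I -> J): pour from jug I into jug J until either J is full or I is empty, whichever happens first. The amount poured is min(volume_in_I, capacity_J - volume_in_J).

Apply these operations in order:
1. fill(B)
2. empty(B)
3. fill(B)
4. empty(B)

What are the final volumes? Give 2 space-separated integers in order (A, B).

Answer: 8 0

Derivation:
Step 1: fill(B) -> (A=8 B=12)
Step 2: empty(B) -> (A=8 B=0)
Step 3: fill(B) -> (A=8 B=12)
Step 4: empty(B) -> (A=8 B=0)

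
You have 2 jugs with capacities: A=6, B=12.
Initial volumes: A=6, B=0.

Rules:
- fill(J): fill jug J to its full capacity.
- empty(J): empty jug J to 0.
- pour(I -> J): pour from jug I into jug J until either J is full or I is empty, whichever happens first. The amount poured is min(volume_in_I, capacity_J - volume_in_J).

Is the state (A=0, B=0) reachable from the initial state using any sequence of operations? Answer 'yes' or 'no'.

BFS from (A=6, B=0):
  1. empty(A) -> (A=0 B=0)
Target reached → yes.

Answer: yes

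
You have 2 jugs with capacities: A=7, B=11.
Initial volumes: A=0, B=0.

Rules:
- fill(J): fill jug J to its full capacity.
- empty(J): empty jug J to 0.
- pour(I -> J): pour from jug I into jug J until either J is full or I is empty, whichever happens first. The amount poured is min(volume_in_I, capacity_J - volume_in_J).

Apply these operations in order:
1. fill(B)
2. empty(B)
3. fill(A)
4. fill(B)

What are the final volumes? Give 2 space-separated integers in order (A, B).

Answer: 7 11

Derivation:
Step 1: fill(B) -> (A=0 B=11)
Step 2: empty(B) -> (A=0 B=0)
Step 3: fill(A) -> (A=7 B=0)
Step 4: fill(B) -> (A=7 B=11)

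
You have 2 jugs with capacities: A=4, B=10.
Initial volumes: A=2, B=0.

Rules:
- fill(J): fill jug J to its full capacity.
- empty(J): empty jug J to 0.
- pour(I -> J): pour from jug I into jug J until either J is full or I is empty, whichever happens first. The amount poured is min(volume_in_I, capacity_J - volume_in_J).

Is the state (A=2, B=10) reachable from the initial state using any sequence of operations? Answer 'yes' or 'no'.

BFS from (A=2, B=0):
  1. fill(B) -> (A=2 B=10)
Target reached → yes.

Answer: yes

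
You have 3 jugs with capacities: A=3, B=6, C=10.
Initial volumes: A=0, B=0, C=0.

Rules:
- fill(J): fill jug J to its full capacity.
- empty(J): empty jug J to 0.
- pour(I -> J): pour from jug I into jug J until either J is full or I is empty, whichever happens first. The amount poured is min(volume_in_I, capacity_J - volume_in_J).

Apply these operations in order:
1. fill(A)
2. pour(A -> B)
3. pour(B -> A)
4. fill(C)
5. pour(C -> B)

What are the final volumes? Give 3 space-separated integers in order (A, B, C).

Step 1: fill(A) -> (A=3 B=0 C=0)
Step 2: pour(A -> B) -> (A=0 B=3 C=0)
Step 3: pour(B -> A) -> (A=3 B=0 C=0)
Step 4: fill(C) -> (A=3 B=0 C=10)
Step 5: pour(C -> B) -> (A=3 B=6 C=4)

Answer: 3 6 4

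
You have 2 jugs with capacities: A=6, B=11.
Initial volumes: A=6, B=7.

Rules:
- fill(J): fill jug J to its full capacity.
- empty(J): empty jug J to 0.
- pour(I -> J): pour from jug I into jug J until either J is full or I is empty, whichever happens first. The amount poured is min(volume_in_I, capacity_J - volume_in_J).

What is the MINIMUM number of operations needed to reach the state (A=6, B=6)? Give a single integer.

Answer: 3

Derivation:
BFS from (A=6, B=7). One shortest path:
  1. empty(B) -> (A=6 B=0)
  2. pour(A -> B) -> (A=0 B=6)
  3. fill(A) -> (A=6 B=6)
Reached target in 3 moves.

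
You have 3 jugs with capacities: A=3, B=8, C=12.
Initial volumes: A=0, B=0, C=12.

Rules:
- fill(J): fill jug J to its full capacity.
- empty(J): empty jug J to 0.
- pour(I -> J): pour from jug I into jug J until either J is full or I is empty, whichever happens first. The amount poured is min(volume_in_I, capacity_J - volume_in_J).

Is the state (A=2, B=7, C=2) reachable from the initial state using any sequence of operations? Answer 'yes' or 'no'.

Answer: no

Derivation:
BFS explored all 314 reachable states.
Reachable set includes: (0,0,0), (0,0,1), (0,0,2), (0,0,3), (0,0,4), (0,0,5), (0,0,6), (0,0,7), (0,0,8), (0,0,9), (0,0,10), (0,0,11) ...
Target (A=2, B=7, C=2) not in reachable set → no.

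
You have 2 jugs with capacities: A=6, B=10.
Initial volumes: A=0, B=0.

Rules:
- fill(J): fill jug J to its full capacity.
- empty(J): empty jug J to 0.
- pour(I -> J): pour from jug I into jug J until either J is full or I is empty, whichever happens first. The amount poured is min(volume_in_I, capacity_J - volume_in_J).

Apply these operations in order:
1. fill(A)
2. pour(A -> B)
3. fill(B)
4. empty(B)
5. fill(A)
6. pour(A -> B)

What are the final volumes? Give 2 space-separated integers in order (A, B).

Step 1: fill(A) -> (A=6 B=0)
Step 2: pour(A -> B) -> (A=0 B=6)
Step 3: fill(B) -> (A=0 B=10)
Step 4: empty(B) -> (A=0 B=0)
Step 5: fill(A) -> (A=6 B=0)
Step 6: pour(A -> B) -> (A=0 B=6)

Answer: 0 6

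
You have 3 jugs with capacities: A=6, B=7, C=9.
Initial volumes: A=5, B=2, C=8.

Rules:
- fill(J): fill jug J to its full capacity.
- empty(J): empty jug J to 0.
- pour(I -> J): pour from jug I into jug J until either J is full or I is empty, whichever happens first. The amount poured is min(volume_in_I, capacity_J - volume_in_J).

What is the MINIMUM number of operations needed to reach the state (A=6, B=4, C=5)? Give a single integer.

BFS from (A=5, B=2, C=8). One shortest path:
  1. fill(C) -> (A=5 B=2 C=9)
  2. pour(C -> B) -> (A=5 B=7 C=4)
  3. empty(B) -> (A=5 B=0 C=4)
  4. pour(C -> B) -> (A=5 B=4 C=0)
  5. pour(A -> C) -> (A=0 B=4 C=5)
  6. fill(A) -> (A=6 B=4 C=5)
Reached target in 6 moves.

Answer: 6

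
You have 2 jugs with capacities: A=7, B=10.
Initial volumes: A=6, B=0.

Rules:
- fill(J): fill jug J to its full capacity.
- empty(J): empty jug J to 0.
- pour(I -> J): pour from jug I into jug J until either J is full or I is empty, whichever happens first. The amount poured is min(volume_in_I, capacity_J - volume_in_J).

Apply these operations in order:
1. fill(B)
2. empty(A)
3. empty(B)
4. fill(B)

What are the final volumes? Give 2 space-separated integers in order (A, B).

Answer: 0 10

Derivation:
Step 1: fill(B) -> (A=6 B=10)
Step 2: empty(A) -> (A=0 B=10)
Step 3: empty(B) -> (A=0 B=0)
Step 4: fill(B) -> (A=0 B=10)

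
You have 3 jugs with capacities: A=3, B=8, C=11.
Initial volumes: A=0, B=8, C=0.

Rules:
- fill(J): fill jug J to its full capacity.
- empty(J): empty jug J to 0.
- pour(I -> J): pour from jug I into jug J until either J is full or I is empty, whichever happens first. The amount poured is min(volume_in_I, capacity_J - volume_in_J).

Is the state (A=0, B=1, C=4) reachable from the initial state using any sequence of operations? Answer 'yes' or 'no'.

BFS from (A=0, B=8, C=0):
  1. fill(A) -> (A=3 B=8 C=0)
  2. pour(B -> C) -> (A=3 B=0 C=8)
  3. pour(A -> B) -> (A=0 B=3 C=8)
  4. pour(C -> A) -> (A=3 B=3 C=5)
  5. pour(A -> B) -> (A=0 B=6 C=5)
  6. pour(C -> A) -> (A=3 B=6 C=2)
  7. pour(A -> B) -> (A=1 B=8 C=2)
  8. pour(B -> C) -> (A=1 B=0 C=10)
  9. pour(A -> B) -> (A=0 B=1 C=10)
  10. pour(C -> A) -> (A=3 B=1 C=7)
  11. empty(A) -> (A=0 B=1 C=7)
  12. pour(C -> A) -> (A=3 B=1 C=4)
  13. empty(A) -> (A=0 B=1 C=4)
Target reached → yes.

Answer: yes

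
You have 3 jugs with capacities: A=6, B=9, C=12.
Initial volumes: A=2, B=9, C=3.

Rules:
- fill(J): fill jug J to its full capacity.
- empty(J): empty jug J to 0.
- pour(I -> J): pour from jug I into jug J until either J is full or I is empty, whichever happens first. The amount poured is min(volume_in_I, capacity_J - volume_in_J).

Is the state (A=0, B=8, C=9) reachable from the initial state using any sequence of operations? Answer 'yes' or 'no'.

Answer: yes

Derivation:
BFS from (A=2, B=9, C=3):
  1. empty(C) -> (A=2 B=9 C=0)
  2. pour(B -> C) -> (A=2 B=0 C=9)
  3. pour(A -> B) -> (A=0 B=2 C=9)
  4. fill(A) -> (A=6 B=2 C=9)
  5. pour(A -> B) -> (A=0 B=8 C=9)
Target reached → yes.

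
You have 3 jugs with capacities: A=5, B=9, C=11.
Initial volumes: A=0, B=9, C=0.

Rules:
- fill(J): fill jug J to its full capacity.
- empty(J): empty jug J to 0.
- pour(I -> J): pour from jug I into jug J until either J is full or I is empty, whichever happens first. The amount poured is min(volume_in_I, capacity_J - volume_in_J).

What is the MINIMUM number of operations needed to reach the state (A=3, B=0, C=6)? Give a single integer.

Answer: 6

Derivation:
BFS from (A=0, B=9, C=0). One shortest path:
  1. fill(A) -> (A=5 B=9 C=0)
  2. pour(A -> C) -> (A=0 B=9 C=5)
  3. pour(B -> C) -> (A=0 B=3 C=11)
  4. pour(C -> A) -> (A=5 B=3 C=6)
  5. empty(A) -> (A=0 B=3 C=6)
  6. pour(B -> A) -> (A=3 B=0 C=6)
Reached target in 6 moves.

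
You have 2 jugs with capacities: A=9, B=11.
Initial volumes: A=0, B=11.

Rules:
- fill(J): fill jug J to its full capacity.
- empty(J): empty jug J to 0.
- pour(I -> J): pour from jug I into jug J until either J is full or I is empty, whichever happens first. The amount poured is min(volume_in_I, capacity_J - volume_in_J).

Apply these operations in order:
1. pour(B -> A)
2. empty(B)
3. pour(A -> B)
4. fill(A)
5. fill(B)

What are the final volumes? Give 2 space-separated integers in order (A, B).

Step 1: pour(B -> A) -> (A=9 B=2)
Step 2: empty(B) -> (A=9 B=0)
Step 3: pour(A -> B) -> (A=0 B=9)
Step 4: fill(A) -> (A=9 B=9)
Step 5: fill(B) -> (A=9 B=11)

Answer: 9 11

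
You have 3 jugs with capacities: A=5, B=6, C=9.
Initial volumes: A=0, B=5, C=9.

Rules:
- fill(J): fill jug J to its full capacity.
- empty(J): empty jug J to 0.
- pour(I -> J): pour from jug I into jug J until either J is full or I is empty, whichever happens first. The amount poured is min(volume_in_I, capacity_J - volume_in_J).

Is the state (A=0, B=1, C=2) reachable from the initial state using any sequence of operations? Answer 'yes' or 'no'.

Answer: yes

Derivation:
BFS from (A=0, B=5, C=9):
  1. pour(C -> B) -> (A=0 B=6 C=8)
  2. empty(B) -> (A=0 B=0 C=8)
  3. pour(C -> B) -> (A=0 B=6 C=2)
  4. pour(B -> A) -> (A=5 B=1 C=2)
  5. empty(A) -> (A=0 B=1 C=2)
Target reached → yes.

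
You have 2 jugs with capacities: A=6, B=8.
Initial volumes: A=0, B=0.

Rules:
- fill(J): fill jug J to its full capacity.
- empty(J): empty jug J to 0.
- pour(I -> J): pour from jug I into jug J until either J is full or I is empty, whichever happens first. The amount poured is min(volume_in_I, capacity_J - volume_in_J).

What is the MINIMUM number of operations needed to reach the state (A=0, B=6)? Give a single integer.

BFS from (A=0, B=0). One shortest path:
  1. fill(A) -> (A=6 B=0)
  2. pour(A -> B) -> (A=0 B=6)
Reached target in 2 moves.

Answer: 2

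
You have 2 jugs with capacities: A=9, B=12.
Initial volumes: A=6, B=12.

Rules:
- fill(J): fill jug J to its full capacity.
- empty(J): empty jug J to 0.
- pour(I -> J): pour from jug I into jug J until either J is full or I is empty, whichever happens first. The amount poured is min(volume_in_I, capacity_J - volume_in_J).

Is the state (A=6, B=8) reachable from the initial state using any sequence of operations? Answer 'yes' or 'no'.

Answer: no

Derivation:
BFS explored all 14 reachable states.
Reachable set includes: (0,0), (0,3), (0,6), (0,9), (0,12), (3,0), (3,12), (6,0), (6,12), (9,0), (9,3), (9,6) ...
Target (A=6, B=8) not in reachable set → no.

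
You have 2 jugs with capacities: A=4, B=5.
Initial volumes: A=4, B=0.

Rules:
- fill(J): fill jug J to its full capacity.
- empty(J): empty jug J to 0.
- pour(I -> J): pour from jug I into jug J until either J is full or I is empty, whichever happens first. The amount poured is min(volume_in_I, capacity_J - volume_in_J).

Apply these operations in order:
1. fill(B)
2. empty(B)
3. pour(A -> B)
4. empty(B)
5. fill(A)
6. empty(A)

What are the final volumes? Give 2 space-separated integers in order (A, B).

Step 1: fill(B) -> (A=4 B=5)
Step 2: empty(B) -> (A=4 B=0)
Step 3: pour(A -> B) -> (A=0 B=4)
Step 4: empty(B) -> (A=0 B=0)
Step 5: fill(A) -> (A=4 B=0)
Step 6: empty(A) -> (A=0 B=0)

Answer: 0 0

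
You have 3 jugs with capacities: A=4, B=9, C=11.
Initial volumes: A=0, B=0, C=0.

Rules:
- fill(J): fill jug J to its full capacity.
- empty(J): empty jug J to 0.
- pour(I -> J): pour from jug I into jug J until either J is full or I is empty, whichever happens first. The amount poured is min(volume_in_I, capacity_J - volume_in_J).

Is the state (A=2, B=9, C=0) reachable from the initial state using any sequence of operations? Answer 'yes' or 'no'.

Answer: yes

Derivation:
BFS from (A=0, B=0, C=0):
  1. fill(C) -> (A=0 B=0 C=11)
  2. pour(C -> B) -> (A=0 B=9 C=2)
  3. pour(C -> A) -> (A=2 B=9 C=0)
Target reached → yes.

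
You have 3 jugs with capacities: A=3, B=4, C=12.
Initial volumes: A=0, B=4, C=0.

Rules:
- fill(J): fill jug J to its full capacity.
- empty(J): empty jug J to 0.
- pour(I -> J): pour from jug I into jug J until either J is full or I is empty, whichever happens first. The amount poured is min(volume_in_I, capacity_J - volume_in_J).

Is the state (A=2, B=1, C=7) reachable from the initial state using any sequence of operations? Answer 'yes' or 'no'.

BFS explored all 194 reachable states.
Reachable set includes: (0,0,0), (0,0,1), (0,0,2), (0,0,3), (0,0,4), (0,0,5), (0,0,6), (0,0,7), (0,0,8), (0,0,9), (0,0,10), (0,0,11) ...
Target (A=2, B=1, C=7) not in reachable set → no.

Answer: no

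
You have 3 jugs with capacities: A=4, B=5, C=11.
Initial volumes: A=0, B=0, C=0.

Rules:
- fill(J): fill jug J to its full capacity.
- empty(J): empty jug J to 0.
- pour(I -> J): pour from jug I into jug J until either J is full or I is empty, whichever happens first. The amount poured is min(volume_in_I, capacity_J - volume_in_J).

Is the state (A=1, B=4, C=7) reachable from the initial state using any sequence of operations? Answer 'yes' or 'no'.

Answer: no

Derivation:
BFS explored all 240 reachable states.
Reachable set includes: (0,0,0), (0,0,1), (0,0,2), (0,0,3), (0,0,4), (0,0,5), (0,0,6), (0,0,7), (0,0,8), (0,0,9), (0,0,10), (0,0,11) ...
Target (A=1, B=4, C=7) not in reachable set → no.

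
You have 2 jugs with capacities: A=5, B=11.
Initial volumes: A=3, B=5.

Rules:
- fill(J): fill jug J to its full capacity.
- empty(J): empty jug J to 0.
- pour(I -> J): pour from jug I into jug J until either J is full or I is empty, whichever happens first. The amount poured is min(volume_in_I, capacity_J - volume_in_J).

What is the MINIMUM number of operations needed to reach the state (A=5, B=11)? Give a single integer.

Answer: 2

Derivation:
BFS from (A=3, B=5). One shortest path:
  1. fill(A) -> (A=5 B=5)
  2. fill(B) -> (A=5 B=11)
Reached target in 2 moves.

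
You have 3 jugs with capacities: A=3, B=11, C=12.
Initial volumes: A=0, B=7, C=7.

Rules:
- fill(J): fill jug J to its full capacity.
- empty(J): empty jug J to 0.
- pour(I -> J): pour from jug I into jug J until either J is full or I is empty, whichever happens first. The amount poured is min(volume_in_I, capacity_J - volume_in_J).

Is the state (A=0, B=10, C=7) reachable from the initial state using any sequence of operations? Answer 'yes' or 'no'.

BFS from (A=0, B=7, C=7):
  1. fill(A) -> (A=3 B=7 C=7)
  2. pour(A -> B) -> (A=0 B=10 C=7)
Target reached → yes.

Answer: yes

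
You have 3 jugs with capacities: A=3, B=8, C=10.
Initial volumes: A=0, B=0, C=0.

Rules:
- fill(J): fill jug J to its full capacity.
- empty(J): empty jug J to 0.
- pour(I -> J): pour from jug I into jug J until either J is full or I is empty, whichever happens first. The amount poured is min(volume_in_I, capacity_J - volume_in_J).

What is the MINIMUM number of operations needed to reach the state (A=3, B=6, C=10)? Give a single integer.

Answer: 5

Derivation:
BFS from (A=0, B=0, C=0). One shortest path:
  1. fill(A) -> (A=3 B=0 C=0)
  2. fill(B) -> (A=3 B=8 C=0)
  3. pour(B -> C) -> (A=3 B=0 C=8)
  4. fill(B) -> (A=3 B=8 C=8)
  5. pour(B -> C) -> (A=3 B=6 C=10)
Reached target in 5 moves.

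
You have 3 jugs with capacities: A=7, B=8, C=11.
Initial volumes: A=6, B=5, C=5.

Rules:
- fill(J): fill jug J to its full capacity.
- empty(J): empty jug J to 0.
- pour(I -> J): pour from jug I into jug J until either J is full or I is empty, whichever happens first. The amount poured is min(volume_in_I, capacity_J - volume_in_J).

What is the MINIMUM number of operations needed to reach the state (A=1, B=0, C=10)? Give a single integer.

Answer: 5

Derivation:
BFS from (A=6, B=5, C=5). One shortest path:
  1. fill(B) -> (A=6 B=8 C=5)
  2. pour(B -> A) -> (A=7 B=7 C=5)
  3. pour(A -> C) -> (A=1 B=7 C=11)
  4. pour(C -> B) -> (A=1 B=8 C=10)
  5. empty(B) -> (A=1 B=0 C=10)
Reached target in 5 moves.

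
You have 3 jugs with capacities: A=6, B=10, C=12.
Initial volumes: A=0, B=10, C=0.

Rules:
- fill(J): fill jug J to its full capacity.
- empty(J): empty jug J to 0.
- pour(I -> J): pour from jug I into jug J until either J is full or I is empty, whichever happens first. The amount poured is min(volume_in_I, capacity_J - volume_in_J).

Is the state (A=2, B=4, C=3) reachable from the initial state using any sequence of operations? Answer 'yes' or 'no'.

Answer: no

Derivation:
BFS explored all 128 reachable states.
Reachable set includes: (0,0,0), (0,0,2), (0,0,4), (0,0,6), (0,0,8), (0,0,10), (0,0,12), (0,2,0), (0,2,2), (0,2,4), (0,2,6), (0,2,8) ...
Target (A=2, B=4, C=3) not in reachable set → no.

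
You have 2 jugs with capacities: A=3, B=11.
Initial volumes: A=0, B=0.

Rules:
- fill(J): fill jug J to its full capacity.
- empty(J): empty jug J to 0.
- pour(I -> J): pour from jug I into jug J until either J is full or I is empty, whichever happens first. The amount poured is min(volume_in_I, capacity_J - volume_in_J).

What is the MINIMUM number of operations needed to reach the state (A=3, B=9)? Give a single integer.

BFS from (A=0, B=0). One shortest path:
  1. fill(A) -> (A=3 B=0)
  2. pour(A -> B) -> (A=0 B=3)
  3. fill(A) -> (A=3 B=3)
  4. pour(A -> B) -> (A=0 B=6)
  5. fill(A) -> (A=3 B=6)
  6. pour(A -> B) -> (A=0 B=9)
  7. fill(A) -> (A=3 B=9)
Reached target in 7 moves.

Answer: 7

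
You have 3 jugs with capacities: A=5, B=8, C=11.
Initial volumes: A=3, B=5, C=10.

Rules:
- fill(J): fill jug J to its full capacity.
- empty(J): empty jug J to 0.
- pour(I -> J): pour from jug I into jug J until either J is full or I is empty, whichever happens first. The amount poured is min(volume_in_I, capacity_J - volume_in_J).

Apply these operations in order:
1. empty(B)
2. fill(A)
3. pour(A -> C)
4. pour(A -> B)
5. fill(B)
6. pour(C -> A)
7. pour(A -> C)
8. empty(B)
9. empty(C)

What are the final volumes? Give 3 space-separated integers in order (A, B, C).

Step 1: empty(B) -> (A=3 B=0 C=10)
Step 2: fill(A) -> (A=5 B=0 C=10)
Step 3: pour(A -> C) -> (A=4 B=0 C=11)
Step 4: pour(A -> B) -> (A=0 B=4 C=11)
Step 5: fill(B) -> (A=0 B=8 C=11)
Step 6: pour(C -> A) -> (A=5 B=8 C=6)
Step 7: pour(A -> C) -> (A=0 B=8 C=11)
Step 8: empty(B) -> (A=0 B=0 C=11)
Step 9: empty(C) -> (A=0 B=0 C=0)

Answer: 0 0 0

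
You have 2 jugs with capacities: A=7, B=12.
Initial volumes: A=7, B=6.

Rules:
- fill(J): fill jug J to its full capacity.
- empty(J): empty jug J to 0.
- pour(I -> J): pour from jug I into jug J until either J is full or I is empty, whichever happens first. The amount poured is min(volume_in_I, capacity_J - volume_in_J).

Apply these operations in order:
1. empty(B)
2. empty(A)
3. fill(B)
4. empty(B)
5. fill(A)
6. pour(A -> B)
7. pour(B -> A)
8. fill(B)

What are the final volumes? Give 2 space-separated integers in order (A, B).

Answer: 7 12

Derivation:
Step 1: empty(B) -> (A=7 B=0)
Step 2: empty(A) -> (A=0 B=0)
Step 3: fill(B) -> (A=0 B=12)
Step 4: empty(B) -> (A=0 B=0)
Step 5: fill(A) -> (A=7 B=0)
Step 6: pour(A -> B) -> (A=0 B=7)
Step 7: pour(B -> A) -> (A=7 B=0)
Step 8: fill(B) -> (A=7 B=12)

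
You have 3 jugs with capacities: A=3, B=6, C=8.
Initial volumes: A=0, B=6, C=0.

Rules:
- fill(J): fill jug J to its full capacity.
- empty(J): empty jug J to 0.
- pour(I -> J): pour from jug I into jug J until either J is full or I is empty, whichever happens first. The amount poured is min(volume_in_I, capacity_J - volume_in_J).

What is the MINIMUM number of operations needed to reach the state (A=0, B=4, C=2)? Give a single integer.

BFS from (A=0, B=6, C=0). One shortest path:
  1. fill(A) -> (A=3 B=6 C=0)
  2. pour(B -> C) -> (A=3 B=0 C=6)
  3. pour(A -> C) -> (A=1 B=0 C=8)
  4. pour(C -> B) -> (A=1 B=6 C=2)
  5. pour(B -> A) -> (A=3 B=4 C=2)
  6. empty(A) -> (A=0 B=4 C=2)
Reached target in 6 moves.

Answer: 6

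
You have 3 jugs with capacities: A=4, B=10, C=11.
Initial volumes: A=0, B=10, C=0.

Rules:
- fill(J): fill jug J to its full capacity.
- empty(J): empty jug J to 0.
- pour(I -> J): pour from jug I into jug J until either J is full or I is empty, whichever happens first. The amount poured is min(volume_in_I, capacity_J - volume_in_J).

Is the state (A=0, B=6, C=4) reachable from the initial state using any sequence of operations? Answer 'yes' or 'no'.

BFS from (A=0, B=10, C=0):
  1. pour(B -> A) -> (A=4 B=6 C=0)
  2. pour(A -> C) -> (A=0 B=6 C=4)
Target reached → yes.

Answer: yes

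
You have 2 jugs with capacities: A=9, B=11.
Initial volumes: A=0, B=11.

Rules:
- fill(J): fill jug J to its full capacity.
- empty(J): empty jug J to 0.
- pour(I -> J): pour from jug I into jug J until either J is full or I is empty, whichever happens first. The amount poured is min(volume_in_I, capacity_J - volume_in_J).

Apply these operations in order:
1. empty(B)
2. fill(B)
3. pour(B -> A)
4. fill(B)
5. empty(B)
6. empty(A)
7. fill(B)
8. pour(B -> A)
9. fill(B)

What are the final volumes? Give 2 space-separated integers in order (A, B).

Step 1: empty(B) -> (A=0 B=0)
Step 2: fill(B) -> (A=0 B=11)
Step 3: pour(B -> A) -> (A=9 B=2)
Step 4: fill(B) -> (A=9 B=11)
Step 5: empty(B) -> (A=9 B=0)
Step 6: empty(A) -> (A=0 B=0)
Step 7: fill(B) -> (A=0 B=11)
Step 8: pour(B -> A) -> (A=9 B=2)
Step 9: fill(B) -> (A=9 B=11)

Answer: 9 11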